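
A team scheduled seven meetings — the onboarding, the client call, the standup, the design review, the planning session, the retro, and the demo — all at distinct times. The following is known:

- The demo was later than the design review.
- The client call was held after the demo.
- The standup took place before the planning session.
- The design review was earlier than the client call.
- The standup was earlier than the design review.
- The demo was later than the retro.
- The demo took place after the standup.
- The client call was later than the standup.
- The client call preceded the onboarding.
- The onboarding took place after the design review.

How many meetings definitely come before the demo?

3

Directly stated before the demo: the design review, the retro, and the standup.
That's the design review, the retro, and the standup — 3 in all.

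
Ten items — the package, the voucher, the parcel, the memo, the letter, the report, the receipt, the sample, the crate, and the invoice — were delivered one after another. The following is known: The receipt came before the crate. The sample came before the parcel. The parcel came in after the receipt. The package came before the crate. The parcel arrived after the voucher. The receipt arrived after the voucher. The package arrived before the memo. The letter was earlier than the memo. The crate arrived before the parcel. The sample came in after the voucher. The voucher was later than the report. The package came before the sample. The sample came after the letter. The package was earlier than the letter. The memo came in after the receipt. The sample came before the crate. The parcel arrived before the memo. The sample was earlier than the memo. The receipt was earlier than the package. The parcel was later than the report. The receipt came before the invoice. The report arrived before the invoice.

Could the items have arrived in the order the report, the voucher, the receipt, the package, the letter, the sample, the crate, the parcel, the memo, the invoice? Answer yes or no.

Check each stated constraint against the proposed order — e.g. the report is ahead of the parcel; the report is ahead of the invoice. Every pair is in the required order; nothing is violated.

yes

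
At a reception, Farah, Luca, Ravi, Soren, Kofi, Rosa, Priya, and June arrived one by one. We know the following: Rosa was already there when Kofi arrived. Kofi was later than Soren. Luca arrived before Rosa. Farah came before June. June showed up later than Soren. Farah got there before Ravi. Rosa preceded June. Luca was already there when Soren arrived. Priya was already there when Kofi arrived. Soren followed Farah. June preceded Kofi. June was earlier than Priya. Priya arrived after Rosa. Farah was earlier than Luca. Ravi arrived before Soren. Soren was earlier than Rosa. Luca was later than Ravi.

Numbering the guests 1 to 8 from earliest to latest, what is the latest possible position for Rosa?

5

Rosa must come before June, Kofi, and Priya — 3 guests forced after them.
Everything else can be placed before Rosa in some valid order, so Rosa can sit as late as position 8 − 3 = 5.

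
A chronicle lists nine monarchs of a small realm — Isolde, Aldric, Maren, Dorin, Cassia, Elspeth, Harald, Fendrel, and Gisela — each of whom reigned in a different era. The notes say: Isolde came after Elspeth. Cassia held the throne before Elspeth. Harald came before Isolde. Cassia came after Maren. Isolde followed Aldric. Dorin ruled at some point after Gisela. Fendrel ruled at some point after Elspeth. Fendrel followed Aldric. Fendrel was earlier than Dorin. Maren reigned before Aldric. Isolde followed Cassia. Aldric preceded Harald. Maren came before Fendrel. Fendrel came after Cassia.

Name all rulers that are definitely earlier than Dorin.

Aldric, Cassia, Elspeth, Fendrel, Gisela, Maren

Directly stated before Dorin: Fendrel and Gisela.
Aldric reaches Dorin via Aldric → Fendrel → Dorin.
Cassia reaches Dorin via Cassia → Fendrel → Dorin.
Elspeth reaches Dorin via Elspeth → Fendrel → Dorin.
Likewise Maren reaches Dorin by chaining the stated constraints.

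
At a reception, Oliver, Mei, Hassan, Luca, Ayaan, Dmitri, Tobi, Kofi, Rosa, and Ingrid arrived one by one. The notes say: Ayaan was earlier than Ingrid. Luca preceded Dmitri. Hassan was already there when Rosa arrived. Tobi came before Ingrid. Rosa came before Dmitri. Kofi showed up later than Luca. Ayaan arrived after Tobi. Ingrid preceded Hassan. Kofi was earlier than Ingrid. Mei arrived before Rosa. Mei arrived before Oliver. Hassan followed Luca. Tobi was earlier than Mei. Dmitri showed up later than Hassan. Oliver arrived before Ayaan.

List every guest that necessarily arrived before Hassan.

Directly stated before Hassan: Ingrid and Luca.
Ayaan reaches Hassan via Ayaan → Ingrid → Hassan.
Kofi reaches Hassan via Kofi → Ingrid → Hassan.
Mei reaches Hassan via Mei → Oliver → Ayaan → Ingrid → Hassan.
Likewise Oliver and Tobi each reach Hassan by chaining the stated constraints.

Ayaan, Ingrid, Kofi, Luca, Mei, Oliver, Tobi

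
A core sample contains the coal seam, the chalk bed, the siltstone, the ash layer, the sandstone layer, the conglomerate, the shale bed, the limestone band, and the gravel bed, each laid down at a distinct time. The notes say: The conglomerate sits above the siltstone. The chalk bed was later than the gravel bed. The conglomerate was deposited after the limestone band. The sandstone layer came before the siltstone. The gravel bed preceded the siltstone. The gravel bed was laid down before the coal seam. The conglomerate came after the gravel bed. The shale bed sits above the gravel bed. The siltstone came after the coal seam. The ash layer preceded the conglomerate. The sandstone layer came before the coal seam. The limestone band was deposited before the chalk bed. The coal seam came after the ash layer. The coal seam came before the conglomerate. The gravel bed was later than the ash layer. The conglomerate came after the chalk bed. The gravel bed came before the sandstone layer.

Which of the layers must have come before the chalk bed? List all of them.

Directly stated before the chalk bed: the gravel bed and the limestone band.
The ash layer reaches the chalk bed via the ash layer → the gravel bed → the chalk bed.
No chain forces the coal seam (or any of the others) ahead of the chalk bed.

the ash layer, the gravel bed, the limestone band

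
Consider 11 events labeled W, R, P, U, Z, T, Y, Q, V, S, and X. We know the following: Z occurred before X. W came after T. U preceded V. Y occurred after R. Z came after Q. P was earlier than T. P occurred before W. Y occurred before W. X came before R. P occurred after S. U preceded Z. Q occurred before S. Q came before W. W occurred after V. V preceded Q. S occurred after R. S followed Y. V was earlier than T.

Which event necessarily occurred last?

W

Every other event has a chain of constraints placing it before W, so W is last.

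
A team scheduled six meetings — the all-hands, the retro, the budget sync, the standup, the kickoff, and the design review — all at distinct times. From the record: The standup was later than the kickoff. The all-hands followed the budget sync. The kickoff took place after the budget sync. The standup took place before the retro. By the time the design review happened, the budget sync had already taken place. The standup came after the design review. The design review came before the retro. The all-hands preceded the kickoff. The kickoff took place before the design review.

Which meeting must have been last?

the retro

Every other meeting has a chain of constraints placing it before the retro, so the retro is last.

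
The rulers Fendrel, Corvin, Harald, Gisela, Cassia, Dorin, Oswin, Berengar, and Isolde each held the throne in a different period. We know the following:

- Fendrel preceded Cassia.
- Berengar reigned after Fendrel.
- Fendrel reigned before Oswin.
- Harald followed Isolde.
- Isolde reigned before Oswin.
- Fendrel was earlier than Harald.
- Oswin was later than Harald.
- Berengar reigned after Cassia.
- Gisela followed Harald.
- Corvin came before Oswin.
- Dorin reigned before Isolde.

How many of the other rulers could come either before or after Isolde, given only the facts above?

Forced before Isolde: Dorin; forced after Isolde: Gisela, Harald, and Oswin.
That leaves Berengar, Cassia, Corvin, and Fendrel with no forced order relative to Isolde — 4.

4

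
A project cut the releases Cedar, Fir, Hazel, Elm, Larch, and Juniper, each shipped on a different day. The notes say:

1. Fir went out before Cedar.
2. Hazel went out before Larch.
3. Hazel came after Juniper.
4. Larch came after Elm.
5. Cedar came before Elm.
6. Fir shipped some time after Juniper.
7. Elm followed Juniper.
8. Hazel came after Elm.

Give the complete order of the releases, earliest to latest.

Juniper, Fir, Cedar, Elm, Hazel, Larch

The constraints fix every adjacent pair, so only one ordering works:
Juniper → Fir → Cedar → Elm → Hazel → Larch.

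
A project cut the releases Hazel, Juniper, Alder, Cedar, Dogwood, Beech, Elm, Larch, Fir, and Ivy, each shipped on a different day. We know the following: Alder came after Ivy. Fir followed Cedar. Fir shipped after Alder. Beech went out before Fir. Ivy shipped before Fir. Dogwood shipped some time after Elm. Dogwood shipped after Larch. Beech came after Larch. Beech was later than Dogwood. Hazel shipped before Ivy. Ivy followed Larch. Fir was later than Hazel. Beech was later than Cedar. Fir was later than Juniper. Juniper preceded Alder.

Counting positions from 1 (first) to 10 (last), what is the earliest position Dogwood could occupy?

3

Elm and Larch must both come before Dogwood — 2 forced predecessors.
Nothing else is forced ahead of Dogwood, so its earliest slot is position 2 + 1 = 3.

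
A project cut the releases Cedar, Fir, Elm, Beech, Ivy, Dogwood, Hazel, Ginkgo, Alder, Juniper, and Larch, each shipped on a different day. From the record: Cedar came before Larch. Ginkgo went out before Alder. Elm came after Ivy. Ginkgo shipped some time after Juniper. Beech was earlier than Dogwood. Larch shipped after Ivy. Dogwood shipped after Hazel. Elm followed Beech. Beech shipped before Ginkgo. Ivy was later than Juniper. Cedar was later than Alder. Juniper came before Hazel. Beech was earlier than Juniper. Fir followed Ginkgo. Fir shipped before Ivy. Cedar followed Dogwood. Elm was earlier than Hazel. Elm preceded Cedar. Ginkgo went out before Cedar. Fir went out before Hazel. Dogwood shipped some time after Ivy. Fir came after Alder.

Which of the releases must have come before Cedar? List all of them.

Directly stated before Cedar: Alder, Dogwood, Elm, and Ginkgo.
Beech reaches Cedar via Beech → Elm → Cedar.
Fir reaches Cedar via Fir → Ivy → Elm → Cedar.
Hazel reaches Cedar via Hazel → Dogwood → Cedar.
Likewise Ivy and Juniper each reach Cedar by chaining the stated constraints.
No chain forces Larch ahead of Cedar.

Alder, Beech, Dogwood, Elm, Fir, Ginkgo, Hazel, Ivy, Juniper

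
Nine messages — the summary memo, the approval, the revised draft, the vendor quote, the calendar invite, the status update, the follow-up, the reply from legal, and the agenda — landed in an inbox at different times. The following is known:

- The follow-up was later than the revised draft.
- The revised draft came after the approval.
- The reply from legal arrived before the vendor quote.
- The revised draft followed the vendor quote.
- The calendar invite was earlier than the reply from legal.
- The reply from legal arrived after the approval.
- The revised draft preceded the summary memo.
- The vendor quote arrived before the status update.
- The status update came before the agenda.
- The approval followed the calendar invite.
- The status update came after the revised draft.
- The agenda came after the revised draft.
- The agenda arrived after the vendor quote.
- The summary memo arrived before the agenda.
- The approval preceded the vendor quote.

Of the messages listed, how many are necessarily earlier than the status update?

5

Directly stated before the status update: the revised draft and the vendor quote.
The approval reaches the status update via the approval → the revised draft → the status update.
The calendar invite reaches the status update via the calendar invite → the reply from legal → the vendor quote → the status update.
The reply from legal reaches the status update via the reply from legal → the vendor quote → the status update.
No chain forces the summary memo (or any of the others) ahead of the status update.
That's the approval, the calendar invite, the reply from legal, the revised draft, and the vendor quote — 5 in all.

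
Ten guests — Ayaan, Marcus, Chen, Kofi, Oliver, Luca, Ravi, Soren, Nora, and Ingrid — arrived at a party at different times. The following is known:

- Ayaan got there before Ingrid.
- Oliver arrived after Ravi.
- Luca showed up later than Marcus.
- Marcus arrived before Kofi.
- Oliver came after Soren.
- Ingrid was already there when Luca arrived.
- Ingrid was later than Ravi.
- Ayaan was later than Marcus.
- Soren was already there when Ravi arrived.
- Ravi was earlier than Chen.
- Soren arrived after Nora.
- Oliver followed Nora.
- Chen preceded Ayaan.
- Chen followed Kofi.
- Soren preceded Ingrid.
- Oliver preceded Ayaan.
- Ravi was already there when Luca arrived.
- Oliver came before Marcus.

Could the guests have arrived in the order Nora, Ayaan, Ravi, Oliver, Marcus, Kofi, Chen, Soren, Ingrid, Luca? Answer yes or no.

no

The constraints require Marcus before Ayaan, but in the proposed sequence Ayaan appears ahead of Marcus. That one violation is enough.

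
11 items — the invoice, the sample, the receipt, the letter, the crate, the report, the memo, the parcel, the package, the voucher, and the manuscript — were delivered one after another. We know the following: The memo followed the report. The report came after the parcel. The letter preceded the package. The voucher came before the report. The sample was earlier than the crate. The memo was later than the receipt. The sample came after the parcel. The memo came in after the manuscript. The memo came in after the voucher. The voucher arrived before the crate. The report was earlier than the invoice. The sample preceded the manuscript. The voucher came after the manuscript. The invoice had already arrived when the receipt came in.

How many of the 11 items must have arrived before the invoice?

Directly stated before the invoice: the report.
The manuscript reaches the invoice via the manuscript → the voucher → the report → the invoice.
The parcel reaches the invoice via the parcel → the report → the invoice.
The sample reaches the invoice via the sample → the manuscript → the voucher → the report → the invoice.
Likewise the voucher reaches the invoice by chaining the stated constraints.
No chain forces the memo (or any of the others) ahead of the invoice.
That's the manuscript, the parcel, the report, the sample, and the voucher — 5 in all.

5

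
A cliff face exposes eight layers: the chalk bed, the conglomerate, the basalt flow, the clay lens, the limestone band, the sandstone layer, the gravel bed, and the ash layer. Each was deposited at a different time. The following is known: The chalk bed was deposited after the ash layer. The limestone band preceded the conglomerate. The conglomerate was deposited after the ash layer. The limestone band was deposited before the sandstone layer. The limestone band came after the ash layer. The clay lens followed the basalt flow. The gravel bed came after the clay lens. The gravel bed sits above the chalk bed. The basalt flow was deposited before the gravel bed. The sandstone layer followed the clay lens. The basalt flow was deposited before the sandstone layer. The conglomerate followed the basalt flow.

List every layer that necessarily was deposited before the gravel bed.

the ash layer, the basalt flow, the chalk bed, the clay lens

Directly stated before the gravel bed: the basalt flow, the chalk bed, and the clay lens.
The ash layer reaches the gravel bed via the ash layer → the chalk bed → the gravel bed.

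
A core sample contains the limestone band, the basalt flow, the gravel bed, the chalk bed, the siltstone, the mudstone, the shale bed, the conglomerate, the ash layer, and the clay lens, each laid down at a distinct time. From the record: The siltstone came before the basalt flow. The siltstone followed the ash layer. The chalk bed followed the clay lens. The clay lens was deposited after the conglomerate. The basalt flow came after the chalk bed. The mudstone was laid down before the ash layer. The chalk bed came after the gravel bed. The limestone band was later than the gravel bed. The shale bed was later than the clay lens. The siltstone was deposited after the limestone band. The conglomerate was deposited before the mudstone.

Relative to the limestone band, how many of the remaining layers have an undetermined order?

Forced before the limestone band: the gravel bed; forced after the limestone band: the basalt flow and the siltstone.
That leaves the ash layer, the chalk bed, the clay lens, the conglomerate, the mudstone, and the shale bed with no forced order relative to the limestone band — 6.

6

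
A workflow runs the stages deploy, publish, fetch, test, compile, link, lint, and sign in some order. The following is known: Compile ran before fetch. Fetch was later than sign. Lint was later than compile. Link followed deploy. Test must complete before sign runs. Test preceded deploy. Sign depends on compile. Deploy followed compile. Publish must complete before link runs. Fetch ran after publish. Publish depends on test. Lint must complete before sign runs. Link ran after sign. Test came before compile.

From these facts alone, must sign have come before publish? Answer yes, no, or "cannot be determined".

No chain of stated constraints runs from sign to publish, and none runs from publish to sign either.
So the relative order of sign and publish is not fixed by the given facts.

cannot be determined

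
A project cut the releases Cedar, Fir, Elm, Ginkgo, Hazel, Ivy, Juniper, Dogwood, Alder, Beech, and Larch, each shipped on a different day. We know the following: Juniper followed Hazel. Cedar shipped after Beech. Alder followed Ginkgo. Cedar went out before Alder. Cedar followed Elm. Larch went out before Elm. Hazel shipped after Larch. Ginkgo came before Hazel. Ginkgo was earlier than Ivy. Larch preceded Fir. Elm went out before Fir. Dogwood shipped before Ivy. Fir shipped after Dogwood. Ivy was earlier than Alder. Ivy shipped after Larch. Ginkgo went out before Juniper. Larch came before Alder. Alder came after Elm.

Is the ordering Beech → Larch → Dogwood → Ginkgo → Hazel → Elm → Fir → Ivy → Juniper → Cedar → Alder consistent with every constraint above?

Check each stated constraint against the proposed order — e.g. Larch is ahead of Alder; Beech is ahead of Cedar. Every pair is in the required order; nothing is violated.

yes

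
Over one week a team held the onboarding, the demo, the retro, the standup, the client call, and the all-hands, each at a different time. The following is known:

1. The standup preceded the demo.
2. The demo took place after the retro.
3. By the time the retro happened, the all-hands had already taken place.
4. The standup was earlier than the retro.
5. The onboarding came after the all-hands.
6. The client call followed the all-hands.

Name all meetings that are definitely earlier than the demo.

Directly stated before the demo: the retro and the standup.
The all-hands reaches the demo via the all-hands → the retro → the demo.

the all-hands, the retro, the standup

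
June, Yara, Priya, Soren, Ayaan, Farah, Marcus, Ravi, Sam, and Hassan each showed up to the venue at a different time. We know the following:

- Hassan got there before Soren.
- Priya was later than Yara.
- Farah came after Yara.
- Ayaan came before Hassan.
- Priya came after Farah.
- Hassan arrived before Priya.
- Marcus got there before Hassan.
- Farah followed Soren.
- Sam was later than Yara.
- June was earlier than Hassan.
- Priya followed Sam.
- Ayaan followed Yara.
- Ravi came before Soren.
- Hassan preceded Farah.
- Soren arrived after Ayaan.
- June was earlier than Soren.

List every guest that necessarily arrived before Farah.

Directly stated before Farah: Hassan, Soren, and Yara.
Ayaan reaches Farah via Ayaan → Hassan → Farah.
June reaches Farah via June → Soren → Farah.
Marcus reaches Farah via Marcus → Hassan → Farah.
Likewise Ravi reaches Farah by chaining the stated constraints.

Ayaan, Hassan, June, Marcus, Ravi, Soren, Yara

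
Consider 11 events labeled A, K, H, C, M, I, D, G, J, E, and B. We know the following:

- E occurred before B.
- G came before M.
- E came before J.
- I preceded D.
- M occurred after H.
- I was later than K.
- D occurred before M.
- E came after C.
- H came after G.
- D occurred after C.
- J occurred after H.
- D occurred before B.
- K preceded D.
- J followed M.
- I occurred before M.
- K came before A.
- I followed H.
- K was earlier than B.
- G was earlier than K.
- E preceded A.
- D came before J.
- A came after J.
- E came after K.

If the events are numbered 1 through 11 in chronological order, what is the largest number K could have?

4

K must come before A, B, D, E, I, J, and M — 7 events forced after it.
Everything else can be placed before K in some valid order, so K can sit as late as position 11 − 7 = 4.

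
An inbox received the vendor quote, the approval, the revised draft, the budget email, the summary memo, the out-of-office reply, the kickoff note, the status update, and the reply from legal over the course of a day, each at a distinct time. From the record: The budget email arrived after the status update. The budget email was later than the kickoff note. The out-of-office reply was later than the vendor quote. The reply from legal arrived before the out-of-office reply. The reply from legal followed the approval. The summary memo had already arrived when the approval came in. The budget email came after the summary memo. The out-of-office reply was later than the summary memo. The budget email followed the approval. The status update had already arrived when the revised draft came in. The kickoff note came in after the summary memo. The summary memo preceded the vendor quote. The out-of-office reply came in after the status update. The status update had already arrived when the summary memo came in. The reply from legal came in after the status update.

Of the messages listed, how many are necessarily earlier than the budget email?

4

Directly stated before the budget email: the approval, the kickoff note, the status update, and the summary memo.
That's the approval, the kickoff note, the status update, and the summary memo — 4 in all.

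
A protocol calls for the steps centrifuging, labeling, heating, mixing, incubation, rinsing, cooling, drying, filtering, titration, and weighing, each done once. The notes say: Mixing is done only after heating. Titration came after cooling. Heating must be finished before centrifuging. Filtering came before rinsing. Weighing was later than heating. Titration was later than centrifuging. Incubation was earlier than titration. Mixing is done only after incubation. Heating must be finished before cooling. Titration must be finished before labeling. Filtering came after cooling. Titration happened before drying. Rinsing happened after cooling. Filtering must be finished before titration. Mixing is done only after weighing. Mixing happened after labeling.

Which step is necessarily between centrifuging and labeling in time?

Tracing the constraints gives centrifuging → titration → labeling, so titration sits after centrifuging and before labeling.
No other step is forced both after centrifuging and before labeling.

titration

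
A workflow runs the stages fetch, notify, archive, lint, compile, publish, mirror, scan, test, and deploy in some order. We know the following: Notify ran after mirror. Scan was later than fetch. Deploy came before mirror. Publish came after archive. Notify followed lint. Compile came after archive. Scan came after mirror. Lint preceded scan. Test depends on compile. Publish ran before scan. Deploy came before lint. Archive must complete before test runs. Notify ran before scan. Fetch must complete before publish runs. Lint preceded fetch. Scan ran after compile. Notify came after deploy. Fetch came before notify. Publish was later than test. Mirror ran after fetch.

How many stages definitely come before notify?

4

Directly stated before notify: deploy, fetch, lint, and mirror.
No chain forces archive (or any of the others) ahead of notify.
That's deploy, fetch, lint, and mirror — 4 in all.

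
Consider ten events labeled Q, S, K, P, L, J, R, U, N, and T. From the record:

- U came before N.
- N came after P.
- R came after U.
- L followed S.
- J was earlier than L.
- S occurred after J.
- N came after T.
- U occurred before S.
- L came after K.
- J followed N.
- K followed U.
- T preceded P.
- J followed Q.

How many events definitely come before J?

Directly stated before J: N and Q.
P reaches J via P → N → J.
T reaches J via T → N → J.
U reaches J via U → N → J.
That's N, P, Q, T, and U — 5 in all.

5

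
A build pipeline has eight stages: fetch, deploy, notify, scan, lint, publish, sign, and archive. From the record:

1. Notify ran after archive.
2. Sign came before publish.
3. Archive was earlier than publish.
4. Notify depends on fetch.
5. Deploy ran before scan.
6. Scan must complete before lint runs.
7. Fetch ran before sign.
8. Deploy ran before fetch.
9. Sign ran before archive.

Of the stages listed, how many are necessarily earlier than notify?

4

Directly stated before notify: archive and fetch.
Deploy reaches notify via deploy → fetch → notify.
Sign reaches notify via sign → archive → notify.
No chain forces scan (or any of the others) ahead of notify.
That's archive, deploy, fetch, and sign — 4 in all.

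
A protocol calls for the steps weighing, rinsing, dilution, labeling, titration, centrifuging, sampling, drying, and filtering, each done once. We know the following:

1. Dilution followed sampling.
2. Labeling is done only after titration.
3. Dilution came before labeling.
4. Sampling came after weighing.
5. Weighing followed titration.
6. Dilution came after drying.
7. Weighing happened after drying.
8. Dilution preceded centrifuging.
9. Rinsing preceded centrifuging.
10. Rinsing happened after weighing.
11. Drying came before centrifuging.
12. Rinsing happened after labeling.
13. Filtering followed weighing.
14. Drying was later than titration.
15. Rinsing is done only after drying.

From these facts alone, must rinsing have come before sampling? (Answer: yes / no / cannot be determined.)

Tracing the constraints gives sampling → dilution → labeling → rinsing, so sampling must come before rinsing.
That means rinsing cannot be before sampling.

no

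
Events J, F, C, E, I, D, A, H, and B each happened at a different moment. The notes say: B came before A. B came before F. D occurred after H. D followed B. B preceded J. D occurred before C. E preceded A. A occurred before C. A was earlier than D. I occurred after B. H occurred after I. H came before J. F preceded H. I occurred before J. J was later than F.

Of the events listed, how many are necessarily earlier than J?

4

Directly stated before J: B, F, H, and I.
No chain forces C (or any of the others) ahead of J.
That's B, F, H, and I — 4 in all.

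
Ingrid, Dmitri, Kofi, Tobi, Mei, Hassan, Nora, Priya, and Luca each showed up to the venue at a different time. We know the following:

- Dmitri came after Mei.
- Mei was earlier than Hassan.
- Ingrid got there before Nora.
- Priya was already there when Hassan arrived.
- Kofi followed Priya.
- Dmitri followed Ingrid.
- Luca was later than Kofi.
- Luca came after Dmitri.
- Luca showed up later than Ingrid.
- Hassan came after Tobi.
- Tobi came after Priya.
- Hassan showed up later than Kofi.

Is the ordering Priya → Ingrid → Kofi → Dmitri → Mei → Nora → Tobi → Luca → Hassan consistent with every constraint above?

no

The constraints require Mei before Dmitri, but in the proposed sequence Dmitri appears ahead of Mei. That one violation is enough.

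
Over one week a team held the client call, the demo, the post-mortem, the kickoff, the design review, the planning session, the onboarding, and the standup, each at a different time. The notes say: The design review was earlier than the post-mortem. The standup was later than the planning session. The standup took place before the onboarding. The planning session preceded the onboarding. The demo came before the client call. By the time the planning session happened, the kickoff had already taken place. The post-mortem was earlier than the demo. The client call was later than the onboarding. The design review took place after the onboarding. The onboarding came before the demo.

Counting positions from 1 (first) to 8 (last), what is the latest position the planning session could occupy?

2

The planning session must come before the client call, the demo, the design review, the onboarding, the post-mortem, and the standup — 6 meetings forced after it.
Everything else can be placed before the planning session in some valid order, so the planning session can sit as late as position 8 − 6 = 2.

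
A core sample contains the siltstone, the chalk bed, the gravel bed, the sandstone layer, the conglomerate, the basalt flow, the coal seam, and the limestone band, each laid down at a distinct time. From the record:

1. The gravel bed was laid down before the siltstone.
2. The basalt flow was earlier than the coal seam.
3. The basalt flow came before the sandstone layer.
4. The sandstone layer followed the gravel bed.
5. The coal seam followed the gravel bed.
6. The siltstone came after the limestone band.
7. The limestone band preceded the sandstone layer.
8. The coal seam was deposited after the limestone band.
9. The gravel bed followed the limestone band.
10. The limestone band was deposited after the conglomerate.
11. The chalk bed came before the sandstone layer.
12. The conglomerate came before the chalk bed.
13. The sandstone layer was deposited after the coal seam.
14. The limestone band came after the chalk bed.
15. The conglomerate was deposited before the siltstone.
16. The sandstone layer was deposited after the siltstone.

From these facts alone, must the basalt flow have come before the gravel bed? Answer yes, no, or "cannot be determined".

cannot be determined

No chain of stated constraints runs from the basalt flow to the gravel bed, and none runs from the gravel bed to the basalt flow either.
So the relative order of the basalt flow and the gravel bed is not fixed by the given facts.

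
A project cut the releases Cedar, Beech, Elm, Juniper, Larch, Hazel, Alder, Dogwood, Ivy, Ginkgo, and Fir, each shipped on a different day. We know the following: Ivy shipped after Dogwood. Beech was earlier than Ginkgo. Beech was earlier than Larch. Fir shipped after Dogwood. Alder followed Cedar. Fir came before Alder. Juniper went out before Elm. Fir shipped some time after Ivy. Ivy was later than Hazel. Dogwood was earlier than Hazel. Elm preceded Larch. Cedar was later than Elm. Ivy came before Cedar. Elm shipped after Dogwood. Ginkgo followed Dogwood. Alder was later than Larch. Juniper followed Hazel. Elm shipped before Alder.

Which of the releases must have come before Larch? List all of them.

Directly stated before Larch: Beech and Elm.
Dogwood reaches Larch via Dogwood → Elm → Larch.
Hazel reaches Larch via Hazel → Juniper → Elm → Larch.
Juniper reaches Larch via Juniper → Elm → Larch.
No chain forces Fir (or any of the others) ahead of Larch.

Beech, Dogwood, Elm, Hazel, Juniper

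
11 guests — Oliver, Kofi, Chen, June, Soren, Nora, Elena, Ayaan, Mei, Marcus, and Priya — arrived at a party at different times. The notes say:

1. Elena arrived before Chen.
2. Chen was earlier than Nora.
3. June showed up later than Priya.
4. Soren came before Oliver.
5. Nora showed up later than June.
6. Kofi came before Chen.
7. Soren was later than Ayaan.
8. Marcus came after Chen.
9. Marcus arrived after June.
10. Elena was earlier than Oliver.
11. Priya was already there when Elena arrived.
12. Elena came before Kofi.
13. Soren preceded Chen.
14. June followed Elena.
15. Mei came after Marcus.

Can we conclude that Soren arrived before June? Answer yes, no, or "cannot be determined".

No chain of stated constraints runs from Soren to June, and none runs from June to Soren either.
So the relative order of Soren and June is not fixed by the given facts.

cannot be determined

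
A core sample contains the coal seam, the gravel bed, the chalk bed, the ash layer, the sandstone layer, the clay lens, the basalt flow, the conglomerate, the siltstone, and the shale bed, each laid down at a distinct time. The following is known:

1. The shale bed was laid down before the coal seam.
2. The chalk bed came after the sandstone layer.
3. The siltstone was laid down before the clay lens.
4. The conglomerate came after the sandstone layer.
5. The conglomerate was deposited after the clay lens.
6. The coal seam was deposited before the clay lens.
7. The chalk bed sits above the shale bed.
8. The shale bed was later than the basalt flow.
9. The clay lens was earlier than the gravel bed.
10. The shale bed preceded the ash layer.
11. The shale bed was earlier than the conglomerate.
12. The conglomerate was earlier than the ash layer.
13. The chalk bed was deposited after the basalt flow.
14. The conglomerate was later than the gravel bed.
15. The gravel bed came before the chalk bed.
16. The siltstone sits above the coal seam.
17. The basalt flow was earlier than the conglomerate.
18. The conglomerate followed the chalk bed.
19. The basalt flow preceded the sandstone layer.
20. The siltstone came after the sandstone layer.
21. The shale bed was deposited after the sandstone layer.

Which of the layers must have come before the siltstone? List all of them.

Directly stated before the siltstone: the coal seam and the sandstone layer.
The basalt flow reaches the siltstone via the basalt flow → the sandstone layer → the siltstone.
The shale bed reaches the siltstone via the shale bed → the coal seam → the siltstone.
No chain forces the ash layer (or any of the others) ahead of the siltstone.

the basalt flow, the coal seam, the sandstone layer, the shale bed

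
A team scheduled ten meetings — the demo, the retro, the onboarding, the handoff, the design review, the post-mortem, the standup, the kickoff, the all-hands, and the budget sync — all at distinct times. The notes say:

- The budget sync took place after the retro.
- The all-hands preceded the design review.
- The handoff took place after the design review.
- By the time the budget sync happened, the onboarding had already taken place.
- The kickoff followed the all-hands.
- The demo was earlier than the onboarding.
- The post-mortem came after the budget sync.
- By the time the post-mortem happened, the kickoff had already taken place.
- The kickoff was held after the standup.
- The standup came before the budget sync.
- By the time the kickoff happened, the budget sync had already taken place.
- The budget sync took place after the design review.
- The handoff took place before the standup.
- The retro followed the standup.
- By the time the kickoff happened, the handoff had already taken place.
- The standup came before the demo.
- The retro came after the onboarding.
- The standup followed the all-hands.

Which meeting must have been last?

Every other meeting has a chain of constraints placing it before the post-mortem, so the post-mortem is last.

the post-mortem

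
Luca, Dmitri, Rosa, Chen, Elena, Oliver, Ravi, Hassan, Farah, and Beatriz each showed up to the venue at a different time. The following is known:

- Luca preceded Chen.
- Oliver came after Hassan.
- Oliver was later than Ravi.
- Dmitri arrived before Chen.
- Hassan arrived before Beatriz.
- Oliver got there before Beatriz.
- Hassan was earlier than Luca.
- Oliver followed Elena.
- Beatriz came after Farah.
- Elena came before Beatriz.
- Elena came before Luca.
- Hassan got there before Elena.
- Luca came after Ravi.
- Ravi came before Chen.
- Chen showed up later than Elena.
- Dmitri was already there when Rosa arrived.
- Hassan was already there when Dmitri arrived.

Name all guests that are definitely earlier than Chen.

Dmitri, Elena, Hassan, Luca, Ravi

Directly stated before Chen: Dmitri, Elena, Luca, and Ravi.
Hassan reaches Chen via Hassan → Luca → Chen.
No chain forces Oliver (or any of the others) ahead of Chen.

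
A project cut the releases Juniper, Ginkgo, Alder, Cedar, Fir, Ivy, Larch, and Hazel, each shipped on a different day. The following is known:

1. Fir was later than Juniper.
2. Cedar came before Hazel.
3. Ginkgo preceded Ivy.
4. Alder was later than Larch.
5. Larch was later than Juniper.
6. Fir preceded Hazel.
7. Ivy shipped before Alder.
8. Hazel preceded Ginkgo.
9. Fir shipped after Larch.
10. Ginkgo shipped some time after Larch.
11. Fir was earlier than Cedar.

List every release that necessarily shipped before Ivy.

Cedar, Fir, Ginkgo, Hazel, Juniper, Larch

Directly stated before Ivy: Ginkgo.
Cedar reaches Ivy via Cedar → Hazel → Ginkgo → Ivy.
Fir reaches Ivy via Fir → Hazel → Ginkgo → Ivy.
Hazel reaches Ivy via Hazel → Ginkgo → Ivy.
Likewise Juniper and Larch each reach Ivy by chaining the stated constraints.
No chain forces Alder ahead of Ivy.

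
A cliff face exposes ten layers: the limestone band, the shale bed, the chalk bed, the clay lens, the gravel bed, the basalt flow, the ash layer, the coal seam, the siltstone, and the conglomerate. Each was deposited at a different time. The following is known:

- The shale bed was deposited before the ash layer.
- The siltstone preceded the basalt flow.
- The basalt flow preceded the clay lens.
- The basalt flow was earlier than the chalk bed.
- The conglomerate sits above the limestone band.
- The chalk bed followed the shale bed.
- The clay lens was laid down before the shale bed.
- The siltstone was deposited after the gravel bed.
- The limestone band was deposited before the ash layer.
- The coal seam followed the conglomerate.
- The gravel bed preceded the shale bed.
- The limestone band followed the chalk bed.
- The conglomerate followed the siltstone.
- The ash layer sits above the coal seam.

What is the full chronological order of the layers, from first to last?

The constraints fix every adjacent pair, so only one ordering works:
the gravel bed → the siltstone → the basalt flow → the clay lens → the shale bed → the chalk bed → the limestone band → the conglomerate → the coal seam → the ash layer.

the gravel bed, the siltstone, the basalt flow, the clay lens, the shale bed, the chalk bed, the limestone band, the conglomerate, the coal seam, the ash layer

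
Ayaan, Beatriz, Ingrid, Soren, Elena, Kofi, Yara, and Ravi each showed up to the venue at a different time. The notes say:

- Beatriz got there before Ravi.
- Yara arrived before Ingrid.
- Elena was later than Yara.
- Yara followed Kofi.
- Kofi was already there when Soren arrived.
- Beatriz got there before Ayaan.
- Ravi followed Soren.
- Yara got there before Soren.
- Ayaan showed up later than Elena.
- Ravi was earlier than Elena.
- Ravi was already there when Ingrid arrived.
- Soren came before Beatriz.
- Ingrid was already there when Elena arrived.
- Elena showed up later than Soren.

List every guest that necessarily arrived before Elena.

Directly stated before Elena: Ingrid, Ravi, Soren, and Yara.
Beatriz reaches Elena via Beatriz → Ravi → Elena.
Kofi reaches Elena via Kofi → Soren → Elena.

Beatriz, Ingrid, Kofi, Ravi, Soren, Yara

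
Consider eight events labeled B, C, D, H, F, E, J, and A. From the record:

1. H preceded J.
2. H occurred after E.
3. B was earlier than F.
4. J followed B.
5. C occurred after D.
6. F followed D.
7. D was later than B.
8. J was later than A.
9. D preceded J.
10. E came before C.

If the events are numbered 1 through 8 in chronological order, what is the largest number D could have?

D must come before C, F, and J — 3 events forced after it.
Everything else can be placed before D in some valid order, so D can sit as late as position 8 − 3 = 5.

5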